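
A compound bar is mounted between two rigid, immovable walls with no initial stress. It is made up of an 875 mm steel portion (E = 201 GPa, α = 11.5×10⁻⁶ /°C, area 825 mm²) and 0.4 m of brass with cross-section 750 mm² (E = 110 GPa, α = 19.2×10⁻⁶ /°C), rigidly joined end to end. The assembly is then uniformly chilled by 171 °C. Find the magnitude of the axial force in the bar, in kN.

Free thermal contraction of the whole bar: Σ αᵢΔT Lᵢ = 11.5×10⁻⁶×171×875 + 19.2×10⁻⁶×171×400 = 3.034 mm.
The walls prevent any net length change, so an axial force P (same in every segment) develops. Compatibility: P · Σ Lᵢ/(AᵢEᵢ) = δ_free.
Σ Lᵢ/(AᵢEᵢ) = 875/(825×201×10³) + 400/(750×110×10³) = 1.013×10⁻⁵ mm/N.
Hence P = δ_free / Σ(L/AE) = 3.034/1.013×10⁻⁵ = 299.6 kN (tensile).

P ≈ 300 kN (tensile)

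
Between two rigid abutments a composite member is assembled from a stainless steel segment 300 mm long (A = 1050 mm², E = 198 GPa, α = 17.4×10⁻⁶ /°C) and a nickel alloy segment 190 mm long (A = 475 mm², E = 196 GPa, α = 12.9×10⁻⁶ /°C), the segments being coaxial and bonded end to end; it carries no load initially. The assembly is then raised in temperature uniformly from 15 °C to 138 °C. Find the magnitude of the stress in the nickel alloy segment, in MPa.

If the supports were absent, the total length change would be Σ αᵢΔT Lᵢ = 17.4×10⁻⁶×123×300 + 12.9×10⁻⁶×123×190 = 0.9435 mm.
The walls prevent any net length change, so an axial force P (same in every segment) develops. Compatibility: P · Σ Lᵢ/(AᵢEᵢ) = δ_free.
The series flexibility is Σ Lᵢ/(AᵢEᵢ) = 300/(1050×198×10³) + 190/(475×196×10³) = 3.484×10⁻⁶ mm/N.
So P = 0.9435 / 3.484×10⁻⁶ = 270.8 kN, compressive.
σ_{nickel alloy} = P / A = 270800 / 475 = 570.2 MPa.

σ ≈ 570 MPa (compressive)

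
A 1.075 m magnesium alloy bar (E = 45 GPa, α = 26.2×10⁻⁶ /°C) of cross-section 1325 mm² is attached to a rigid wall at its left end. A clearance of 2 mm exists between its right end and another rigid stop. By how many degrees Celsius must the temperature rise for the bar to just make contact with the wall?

ΔT ≈ 71 °C

Contact occurs when the free expansion equals the gap: αΔT L = 2 mm.
So ΔT = g/(αL) = 2/(26.2×10⁻⁶ × 1075) = 71.01 °C.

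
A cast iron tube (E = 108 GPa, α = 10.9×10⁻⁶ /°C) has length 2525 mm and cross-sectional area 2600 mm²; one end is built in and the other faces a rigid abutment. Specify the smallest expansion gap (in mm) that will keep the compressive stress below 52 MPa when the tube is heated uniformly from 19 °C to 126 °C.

Free expansion if unrestrained: δ_free = αΔT L = 10.9×10⁻⁶ × 107 × 2525 = 2.945 mm.
At the allowable stress the elastic shortening the wall may impose is σL/E = 52 × 2525 / (108×10³) = 1.216 mm.
So the gap has to take up the difference, g_min = δ_free − σL/E = 2.945 − 1.216 = 1.729 mm.

g ≈ 1.73 mm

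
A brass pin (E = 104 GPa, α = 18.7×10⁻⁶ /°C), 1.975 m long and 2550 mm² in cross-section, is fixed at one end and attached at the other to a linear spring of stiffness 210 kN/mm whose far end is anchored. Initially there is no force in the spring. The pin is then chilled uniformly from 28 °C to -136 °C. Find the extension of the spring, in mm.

The unrestrained thermal change is αΔT L = 18.7×10⁻⁶ × 164 × 1975 = 6.057 mm.
With a force P in the spring, the elastic change of the pin is PL/(AE) and that of the spring is P/k; compatibility requires their sum to equal δ_free.
P [ L/(AE) + 1/k ] = δ_free → P [ 1975/(2550×104×10³) + 1/(210×10³) ] = 6.057.
P = 6.057 / 1.221×10⁻⁵ = 496100 N.
Spring extension = P/k = 496100/(210×10³) = 2.362 mm.

δ ≈ 2.36 mm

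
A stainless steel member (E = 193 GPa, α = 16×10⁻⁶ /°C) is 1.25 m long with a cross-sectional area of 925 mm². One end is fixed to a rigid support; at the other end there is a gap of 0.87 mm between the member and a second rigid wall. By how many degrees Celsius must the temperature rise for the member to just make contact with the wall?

Contact occurs when the free expansion equals the gap: αΔT L = 0.87 mm.
ΔT = 0.87 / (16×10⁻⁶ × 1250) = 43.5 °C.

ΔT ≈ 43.5 °C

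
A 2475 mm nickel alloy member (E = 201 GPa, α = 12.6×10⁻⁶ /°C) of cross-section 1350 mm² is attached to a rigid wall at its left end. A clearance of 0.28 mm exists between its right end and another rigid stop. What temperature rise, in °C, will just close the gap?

Contact occurs when the free expansion equals the gap: αΔT L = 0.28 mm.
ΔT = 0.28 / (12.6×10⁻⁶ × 2475) = 8.979 °C.

ΔT ≈ 8.98 °C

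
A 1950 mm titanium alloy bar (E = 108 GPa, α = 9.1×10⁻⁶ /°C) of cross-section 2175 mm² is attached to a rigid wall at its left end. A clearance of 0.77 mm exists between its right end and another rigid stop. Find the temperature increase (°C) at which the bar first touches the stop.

ΔT ≈ 43.4 °C

Contact occurs when the free expansion equals the gap: αΔT L = 0.77 mm.
ΔT = 0.77 / (9.1×10⁻⁶ × 1950) = 43.39 °C.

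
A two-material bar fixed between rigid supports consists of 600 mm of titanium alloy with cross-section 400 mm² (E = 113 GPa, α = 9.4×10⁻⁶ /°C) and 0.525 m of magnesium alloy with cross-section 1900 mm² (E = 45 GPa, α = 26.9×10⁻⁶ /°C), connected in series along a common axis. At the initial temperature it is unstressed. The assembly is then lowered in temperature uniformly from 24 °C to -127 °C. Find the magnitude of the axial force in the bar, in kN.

If the supports were absent, the total length change would be Σ αᵢΔT Lᵢ = 9.4×10⁻⁶×151×600 + 26.9×10⁻⁶×151×525 = 2.984 mm.
Since the ends are fixed, an axial force P builds up, equal in every segment, with P · Σ Lᵢ/(AᵢEᵢ) = δ_free.
The series flexibility is Σ Lᵢ/(AᵢEᵢ) = 600/(400×113×10³) + 525/(1900×45×10³) = 1.941×10⁻⁵ mm/N.
So P = 2.984 / 1.941×10⁻⁵ = 153.7 kN, tensile.

P ≈ 154 kN (tensile)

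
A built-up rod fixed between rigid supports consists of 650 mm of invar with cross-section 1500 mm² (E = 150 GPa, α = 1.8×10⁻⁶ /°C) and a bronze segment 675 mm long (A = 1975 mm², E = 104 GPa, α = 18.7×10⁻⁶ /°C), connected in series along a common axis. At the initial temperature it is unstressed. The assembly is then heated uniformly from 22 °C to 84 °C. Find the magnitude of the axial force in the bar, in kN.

P ≈ 138 kN (compressive)

With the walls removed the bar would change length by δ_free = Σ αᵢΔT Lᵢ = 1.8×10⁻⁶×62×650 + 18.7×10⁻⁶×62×675 = 0.8551 mm.
The rigid supports impose zero overall length change; the single axial force P common to all segments must satisfy P Σ Lᵢ/(AᵢEᵢ) = δ_free.
Σ Lᵢ/(AᵢEᵢ) = 650/(1500×150×10³) + 675/(1975×104×10³) = 6.175×10⁻⁶ mm/N.
So P = 0.8551 / 6.175×10⁻⁶ = 138.5 kN, compressive.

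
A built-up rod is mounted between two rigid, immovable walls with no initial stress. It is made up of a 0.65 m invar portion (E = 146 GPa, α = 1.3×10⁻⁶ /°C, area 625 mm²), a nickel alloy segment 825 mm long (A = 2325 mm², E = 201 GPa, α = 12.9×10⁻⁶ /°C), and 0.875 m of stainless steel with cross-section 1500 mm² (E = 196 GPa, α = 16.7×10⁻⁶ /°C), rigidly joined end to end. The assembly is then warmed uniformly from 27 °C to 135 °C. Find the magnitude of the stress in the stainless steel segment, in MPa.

With the walls removed the bar would change length by δ_free = Σ αᵢΔT Lᵢ = 1.3×10⁻⁶×108×650 + 12.9×10⁻⁶×108×825 + 16.7×10⁻⁶×108×875 = 2.819 mm.
The rigid supports impose zero overall length change; the single axial force P common to all segments must satisfy P Σ Lᵢ/(AᵢEᵢ) = δ_free.
The series flexibility is Σ Lᵢ/(AᵢEᵢ) = 650/(625×146×10³) + 825/(2325×201×10³) + 875/(1500×196×10³) = 1.186×10⁻⁵ mm/N.
So P = 2.819 / 1.186×10⁻⁵ = 237.6 kN, compressive.
σ_{stainless steel} = P / A = 237600 / 1500 = 158.4 MPa.

σ ≈ 158 MPa (compressive)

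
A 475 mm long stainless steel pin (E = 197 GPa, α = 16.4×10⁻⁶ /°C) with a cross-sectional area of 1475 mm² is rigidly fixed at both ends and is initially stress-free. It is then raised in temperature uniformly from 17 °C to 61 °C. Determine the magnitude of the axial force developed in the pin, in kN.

The ends cannot move, so σ = EαΔT = 197×10³ × 16.4×10⁻⁶ × 44 = 142.2 MPa.
P = AEαΔT = 1475 × 197×10³ × 16.4×10⁻⁶ × 44 = 209.7 kN (compressive).

P ≈ 210 kN (compressive)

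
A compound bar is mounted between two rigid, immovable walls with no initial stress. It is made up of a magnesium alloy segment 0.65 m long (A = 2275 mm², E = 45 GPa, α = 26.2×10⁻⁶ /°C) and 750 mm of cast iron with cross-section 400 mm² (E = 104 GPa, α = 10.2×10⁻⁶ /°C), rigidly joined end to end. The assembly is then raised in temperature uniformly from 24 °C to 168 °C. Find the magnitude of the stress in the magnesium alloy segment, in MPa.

Free thermal expansion of the whole bar: Σ αᵢΔT Lᵢ = 26.2×10⁻⁶×144×650 + 10.2×10⁻⁶×144×750 = 3.554 mm.
The walls prevent any net length change, so an axial force P (same in every segment) develops. Compatibility: P · Σ Lᵢ/(AᵢEᵢ) = δ_free.
The series flexibility is Σ Lᵢ/(AᵢEᵢ) = 650/(2275×45×10³) + 750/(400×104×10³) = 2.438×10⁻⁵ mm/N.
So P = 3.554 / 2.438×10⁻⁵ = 145.8 kN, compressive.
σ_{magnesium alloy} = P / A = 145800 / 2275 = 64.08 MPa.

σ ≈ 64.1 MPa (compressive)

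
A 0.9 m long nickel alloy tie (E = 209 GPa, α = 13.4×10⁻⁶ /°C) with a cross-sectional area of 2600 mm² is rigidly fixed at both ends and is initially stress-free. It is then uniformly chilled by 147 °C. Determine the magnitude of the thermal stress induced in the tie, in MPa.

σ ≈ 412 MPa (tensile)

Because both ends are immovable the net strain is zero, and the suppressed thermal strain is αΔT = 13.4×10⁻⁶ × 147 = 1969.8×10⁻⁶.
The stress required to suppress this strain is σ = Eε = 209×10³ × 1969.8×10⁻⁶ = 411.7 MPa, tensile since the tie is trying to contract.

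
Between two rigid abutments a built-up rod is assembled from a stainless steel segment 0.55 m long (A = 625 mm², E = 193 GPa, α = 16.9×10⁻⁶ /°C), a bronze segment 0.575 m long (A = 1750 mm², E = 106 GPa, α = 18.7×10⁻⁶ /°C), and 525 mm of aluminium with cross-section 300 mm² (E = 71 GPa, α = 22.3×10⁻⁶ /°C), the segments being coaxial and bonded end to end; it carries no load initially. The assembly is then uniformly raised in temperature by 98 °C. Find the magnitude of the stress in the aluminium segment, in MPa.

σ ≈ 321 MPa (compressive)

With the walls removed the bar would change length by δ_free = Σ αᵢΔT Lᵢ = 16.9×10⁻⁶×98×550 + 18.7×10⁻⁶×98×575 + 22.3×10⁻⁶×98×525 = 3.112 mm.
Since the ends are fixed, an axial force P builds up, equal in every segment, with P · Σ Lᵢ/(AᵢEᵢ) = δ_free.
The series flexibility is Σ Lᵢ/(AᵢEᵢ) = 550/(625×193×10³) + 575/(1750×106×10³) + 525/(300×71×10³) = 3.231×10⁻⁵ mm/N.
So P = 3.112 / 3.231×10⁻⁵ = 96.32 kN, compressive.
σ_{aluminium} = P / A = 96320 / 300 = 321.1 MPa.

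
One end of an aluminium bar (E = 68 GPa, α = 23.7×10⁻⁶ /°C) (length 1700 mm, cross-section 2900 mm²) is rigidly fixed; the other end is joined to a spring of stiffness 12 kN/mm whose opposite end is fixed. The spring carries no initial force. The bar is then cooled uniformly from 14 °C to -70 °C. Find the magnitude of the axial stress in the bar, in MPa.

σ ≈ 12.7 MPa (tensile)

If the spring were absent the bar would shorten by αΔT L = 23.7×10⁻⁶ × 84 × 1700 = 3.384 mm.
Let P be the tensile force in the spring. The bar extends elastically by PL/(AE) and the spring stretches by P/k; together these equal δ_free.
So P = δ_free / [L/(AE) + 1/k] = 3.384 / [ 1700/(2900×68×10³) + 1/(12×10³) ].
P = 3.384 / 9.195×10⁻⁵ = 36800 N.
σ = P/A = 36800/2900 = 12.69 MPa.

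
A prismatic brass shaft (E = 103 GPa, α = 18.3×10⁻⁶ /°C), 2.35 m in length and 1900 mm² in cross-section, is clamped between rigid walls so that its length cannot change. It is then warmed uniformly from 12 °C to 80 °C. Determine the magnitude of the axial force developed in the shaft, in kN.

Full restraint means ε = 0, so the stress is σ = EαΔT = 103×10³ × 18.3×10⁻⁶ × 68 = 128.2 MPa.
P = AEαΔT = 1900 × 103×10³ × 18.3×10⁻⁶ × 68 = 243.5 kN (compressive).

P ≈ 244 kN (compressive)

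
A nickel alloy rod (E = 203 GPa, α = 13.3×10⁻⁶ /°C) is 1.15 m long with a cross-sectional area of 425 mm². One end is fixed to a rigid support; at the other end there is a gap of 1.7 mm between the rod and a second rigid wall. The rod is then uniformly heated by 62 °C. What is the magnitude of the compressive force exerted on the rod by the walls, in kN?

P ≈ 0 kN

If the wall were absent the rod would grow by αΔT L = 13.3×10⁻⁶ × 62 × 1150 = 0.9483 mm.
This is smaller than the 1.7 mm clearance, so the rod expands freely without reaching the stop — the stress is zero.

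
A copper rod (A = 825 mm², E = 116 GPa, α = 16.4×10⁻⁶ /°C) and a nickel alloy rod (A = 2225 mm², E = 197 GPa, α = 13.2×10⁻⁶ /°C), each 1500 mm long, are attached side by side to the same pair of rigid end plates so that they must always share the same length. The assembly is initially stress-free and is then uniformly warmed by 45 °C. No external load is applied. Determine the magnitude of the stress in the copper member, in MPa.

σ ≈ 13.7 MPa (compressive)

The copper has the larger α, so on heating it would change length more than the nickel alloy if both were free. The rigid plates force a common final length, so the copper is put into compression and the nickel alloy into tension, with equal and opposite forces P (no external load).
Setting the final lengths equal and cancelling L: (α₁ − α₂)ΔT = P/(A₁E₁) + P/(A₂E₂).
|α₁ − α₂|·ΔT = 3.2×10⁻⁶ × 45 = 0.000144.
1/(A₁E₁) + 1/(A₂E₂) = 1/(825×116×10³) + 1/(2225×197×10³) = 1.273×10⁻⁸ N⁻¹.
So P = 0.000144 / 1.273×10⁻⁸ = 11.31 kN.
σ_{copper} = P/A₁ = 11310/825 = 13.71 MPa, compressive.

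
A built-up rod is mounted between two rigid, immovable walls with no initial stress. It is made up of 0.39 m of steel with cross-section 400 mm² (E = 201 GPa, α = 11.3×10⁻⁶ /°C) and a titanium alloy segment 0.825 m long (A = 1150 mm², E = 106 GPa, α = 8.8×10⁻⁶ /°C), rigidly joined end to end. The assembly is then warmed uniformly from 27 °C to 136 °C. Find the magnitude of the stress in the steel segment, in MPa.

σ ≈ 274 MPa (compressive)

Free thermal expansion of the whole bar: Σ αᵢΔT Lᵢ = 11.3×10⁻⁶×109×390 + 8.8×10⁻⁶×109×825 = 1.272 mm.
Since the ends are fixed, an axial force P builds up, equal in every segment, with P · Σ Lᵢ/(AᵢEᵢ) = δ_free.
The series flexibility is Σ Lᵢ/(AᵢEᵢ) = 390/(400×201×10³) + 825/(1150×106×10³) = 1.162×10⁻⁵ mm/N.
P = 1.272 / 1.162×10⁻⁵ = 109500 N = 109.5 kN, compressive.
σ_{steel} = P / A = 109500 / 400 = 273.6 MPa.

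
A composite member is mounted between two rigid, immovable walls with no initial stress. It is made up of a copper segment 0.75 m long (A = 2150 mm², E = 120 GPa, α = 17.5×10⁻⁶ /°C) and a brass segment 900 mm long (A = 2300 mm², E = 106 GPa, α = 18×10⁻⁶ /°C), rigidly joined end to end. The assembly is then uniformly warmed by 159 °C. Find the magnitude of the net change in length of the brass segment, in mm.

|ΔL| ≈ 0.0327 mm

If the supports were absent, the total length change would be Σ αᵢΔT Lᵢ = 17.5×10⁻⁶×159×750 + 18×10⁻⁶×159×900 = 4.663 mm.
Since the ends are fixed, an axial force P builds up, equal in every segment, with P · Σ Lᵢ/(AᵢEᵢ) = δ_free.
The series flexibility is Σ Lᵢ/(AᵢEᵢ) = 750/(2150×120×10³) + 900/(2300×106×10³) = 6.599×10⁻⁶ mm/N.
So P = 4.663 / 6.599×10⁻⁶ = 706.6 kN, compressive.
For the brass segment, free thermal change = 18×10⁻⁶×159×900 = 2.576 mm and elastic change from P = 706600×900/(2300×106×10³) = 2.609 mm; these oppose, so the net change is 0.0327 mm (segment shortens).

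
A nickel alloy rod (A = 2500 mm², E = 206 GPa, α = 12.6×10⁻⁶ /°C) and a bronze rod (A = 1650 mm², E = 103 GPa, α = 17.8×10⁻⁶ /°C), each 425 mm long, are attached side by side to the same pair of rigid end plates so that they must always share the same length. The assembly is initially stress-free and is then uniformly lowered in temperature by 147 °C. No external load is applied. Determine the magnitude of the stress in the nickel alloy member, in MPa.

The bronze has the larger α, so on cooling it would change length more than the nickel alloy if both were free. The rigid plates force a common final length, so the bronze is put into tension and the nickel alloy into compression, with equal and opposite forces P (no external load).
Setting the final lengths equal and cancelling L: (α₁ − α₂)ΔT = P/(A₁E₁) + P/(A₂E₂).
|α₁ − α₂|·ΔT = 5.2×10⁻⁶ × 147 = 0.0007644.
1/(A₁E₁) + 1/(A₂E₂) = 1/(2500×206×10³) + 1/(1650×103×10³) = 7.826×10⁻⁹ N⁻¹.
So P = 0.0007644 / 7.826×10⁻⁹ = 97.68 kN.
σ_{nickel alloy} = P/A₁ = 97680/2500 = 39.07 MPa, compressive.

σ ≈ 39.1 MPa (compressive)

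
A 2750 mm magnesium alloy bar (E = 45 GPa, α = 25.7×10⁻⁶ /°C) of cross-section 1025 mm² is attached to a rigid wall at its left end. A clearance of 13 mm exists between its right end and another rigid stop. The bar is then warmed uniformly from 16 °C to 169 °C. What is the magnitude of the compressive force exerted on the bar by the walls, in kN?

P ≈ 0 kN

Unrestrained expansion: δ_free = αΔT L = 25.7×10⁻⁶ × 153 × 2750 = 10.81 mm.
Since δ_free = 10.8 mm is less than the 13 mm gap, the bar never touches the wall. No axial force develops.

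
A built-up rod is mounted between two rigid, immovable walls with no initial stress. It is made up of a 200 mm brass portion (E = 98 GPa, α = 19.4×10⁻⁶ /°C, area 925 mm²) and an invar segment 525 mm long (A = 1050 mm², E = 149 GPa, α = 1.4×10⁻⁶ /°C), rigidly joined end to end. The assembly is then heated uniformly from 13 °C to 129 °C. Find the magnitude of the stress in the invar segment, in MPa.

σ ≈ 91.7 MPa (compressive)

If the supports were absent, the total length change would be Σ αᵢΔT Lᵢ = 19.4×10⁻⁶×116×200 + 1.4×10⁻⁶×116×525 = 0.5353 mm.
The walls prevent any net length change, so an axial force P (same in every segment) develops. Compatibility: P · Σ Lᵢ/(AᵢEᵢ) = δ_free.
Σ Lᵢ/(AᵢEᵢ) = 200/(925×98×10³) + 525/(1050×149×10³) = 5.562×10⁻⁶ mm/N.
Hence P = δ_free / Σ(L/AE) = 0.5353/5.562×10⁻⁶ = 96.25 kN (compressive).
σ_{invar} = P / A = 96250 / 1050 = 91.67 MPa.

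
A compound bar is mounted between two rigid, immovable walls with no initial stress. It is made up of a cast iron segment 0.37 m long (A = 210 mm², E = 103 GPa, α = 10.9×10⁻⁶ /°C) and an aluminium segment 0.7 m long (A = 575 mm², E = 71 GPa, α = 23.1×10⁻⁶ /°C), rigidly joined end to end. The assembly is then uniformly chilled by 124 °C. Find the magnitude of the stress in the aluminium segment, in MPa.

If the supports were absent, the total length change would be Σ αᵢΔT Lᵢ = 10.9×10⁻⁶×124×370 + 23.1×10⁻⁶×124×700 = 2.505 mm.
The rigid supports impose zero overall length change; the single axial force P common to all segments must satisfy P Σ Lᵢ/(AᵢEᵢ) = δ_free.
The series flexibility is Σ Lᵢ/(AᵢEᵢ) = 370/(210×103×10³) + 700/(575×71×10³) = 3.425×10⁻⁵ mm/N.
So P = 2.505 / 3.425×10⁻⁵ = 73.14 kN, tensile.
σ_{aluminium} = P / A = 73140 / 575 = 127.2 MPa.

σ ≈ 127 MPa (tensile)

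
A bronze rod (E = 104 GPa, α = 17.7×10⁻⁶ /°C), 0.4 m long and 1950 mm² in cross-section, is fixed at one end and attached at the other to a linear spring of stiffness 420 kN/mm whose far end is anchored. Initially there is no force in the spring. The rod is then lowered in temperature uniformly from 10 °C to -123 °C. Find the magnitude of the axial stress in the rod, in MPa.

If the spring were absent the rod would shorten by αΔT L = 17.7×10⁻⁶ × 133 × 400 = 0.9416 mm.
Let P be the tensile force in the spring. The rod extends elastically by PL/(AE) and the spring stretches by P/k; together these equal δ_free.
P [ L/(AE) + 1/k ] = δ_free → P [ 400/(1950×104×10³) + 1/(420×10³) ] = 0.9416.
P = 0.9416 / 4.353×10⁻⁶ = 216300 N.
σ = P/A = 216300/1950 = 110.9 MPa.

σ ≈ 111 MPa (tensile)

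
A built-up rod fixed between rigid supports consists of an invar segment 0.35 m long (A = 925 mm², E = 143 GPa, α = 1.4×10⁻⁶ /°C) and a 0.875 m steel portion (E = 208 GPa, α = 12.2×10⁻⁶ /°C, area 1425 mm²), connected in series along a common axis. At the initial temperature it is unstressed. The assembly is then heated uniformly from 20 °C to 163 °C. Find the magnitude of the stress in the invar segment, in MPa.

With the walls removed the bar would change length by δ_free = Σ αᵢΔT Lᵢ = 1.4×10⁻⁶×143×350 + 12.2×10⁻⁶×143×875 = 1.597 mm.
Since the ends are fixed, an axial force P builds up, equal in every segment, with P · Σ Lᵢ/(AᵢEᵢ) = δ_free.
The series flexibility is Σ Lᵢ/(AᵢEᵢ) = 350/(925×143×10³) + 875/(1425×208×10³) = 5.598×10⁻⁶ mm/N.
Hence P = δ_free / Σ(L/AE) = 1.597/5.598×10⁻⁶ = 285.2 kN (compressive).
σ_{invar} = P / A = 285200 / 925 = 308.3 MPa.

σ ≈ 308 MPa (compressive)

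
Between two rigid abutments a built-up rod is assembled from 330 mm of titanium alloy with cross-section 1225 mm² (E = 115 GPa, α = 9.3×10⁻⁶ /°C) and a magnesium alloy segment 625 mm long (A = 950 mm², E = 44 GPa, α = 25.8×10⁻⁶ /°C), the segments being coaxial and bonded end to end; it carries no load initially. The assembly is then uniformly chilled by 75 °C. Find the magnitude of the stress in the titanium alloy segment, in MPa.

σ ≈ 67.9 MPa (tensile)

With the walls removed the bar would change length by δ_free = Σ αᵢΔT Lᵢ = 9.3×10⁻⁶×75×330 + 25.8×10⁻⁶×75×625 = 1.44 mm.
Since the ends are fixed, an axial force P builds up, equal in every segment, with P · Σ Lᵢ/(AᵢEᵢ) = δ_free.
The series flexibility is Σ Lᵢ/(AᵢEᵢ) = 330/(1225×115×10³) + 625/(950×44×10³) = 1.729×10⁻⁵ mm/N.
Hence P = δ_free / Σ(L/AE) = 1.44/1.729×10⁻⁵ = 83.24 kN (tensile).
σ_{titanium alloy} = P / A = 83240 / 1225 = 67.95 MPa.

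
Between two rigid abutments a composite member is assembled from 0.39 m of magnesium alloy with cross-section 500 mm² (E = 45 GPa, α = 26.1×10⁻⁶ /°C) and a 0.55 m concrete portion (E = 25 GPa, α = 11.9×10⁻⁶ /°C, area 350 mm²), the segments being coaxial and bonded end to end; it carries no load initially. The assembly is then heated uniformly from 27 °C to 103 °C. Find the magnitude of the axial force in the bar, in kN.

Free thermal expansion of the whole bar: Σ αᵢΔT Lᵢ = 26.1×10⁻⁶×76×390 + 11.9×10⁻⁶×76×550 = 1.271 mm.
The walls prevent any net length change, so an axial force P (same in every segment) develops. Compatibility: P · Σ Lᵢ/(AᵢEᵢ) = δ_free.
Σ Lᵢ/(AᵢEᵢ) = 390/(500×45×10³) + 550/(350×25×10³) = 8.019×10⁻⁵ mm/N.
P = 1.271 / 8.019×10⁻⁵ = 15850 N = 15.85 kN, compressive.

P ≈ 15.9 kN (compressive)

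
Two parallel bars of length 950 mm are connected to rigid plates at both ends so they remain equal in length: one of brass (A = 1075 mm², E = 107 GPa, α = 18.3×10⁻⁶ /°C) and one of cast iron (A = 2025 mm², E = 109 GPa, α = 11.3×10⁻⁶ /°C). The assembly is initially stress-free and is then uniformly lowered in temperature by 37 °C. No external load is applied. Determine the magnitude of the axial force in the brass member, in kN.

P ≈ 19.6 kN (tensile in the brass)

Both members must finish at the same length. With the larger α, the brass tends to over-contract; the plates restrain it, putting the brass in tension and the cast iron in compression. With no external load the two internal forces are equal and opposite, magnitude P.
Setting the final lengths equal and cancelling L: (α₁ − α₂)ΔT = P/(A₁E₁) + P/(A₂E₂).
|α₁ − α₂|·ΔT = 7×10⁻⁶ × 37 = 0.000259.
1/(A₁E₁) + 1/(A₂E₂) = 1/(1075×107×10³) + 1/(2025×109×10³) = 1.322×10⁻⁸ N⁻¹.
P = 0.000259 / 1.322×10⁻⁸ = 19590 N = 19.59 kN.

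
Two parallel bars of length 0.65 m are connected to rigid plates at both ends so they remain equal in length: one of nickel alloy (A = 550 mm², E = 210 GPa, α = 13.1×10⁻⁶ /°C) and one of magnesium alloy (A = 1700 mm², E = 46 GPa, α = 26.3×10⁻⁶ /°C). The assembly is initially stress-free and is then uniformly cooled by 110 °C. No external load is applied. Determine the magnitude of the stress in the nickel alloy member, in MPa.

σ ≈ 123 MPa (compressive)

Both members must finish at the same length. With the larger α, the magnesium alloy tends to over-contract; the plates restrain it, putting the magnesium alloy in tension and the nickel alloy in compression. With no external load the two internal forces are equal and opposite, magnitude P.
Compatibility of the two members (thermal + elastic change equal): (α₁ − α₂)ΔT = P·[1/(A₁E₁) + 1/(A₂E₂)].
|α₁ − α₂|·ΔT = 13.2×10⁻⁶ × 110 = 0.001452.
1/(A₁E₁) + 1/(A₂E₂) = 1/(550×210×10³) + 1/(1700×46×10³) = 2.145×10⁻⁸ N⁻¹.
So P = 0.001452 / 2.145×10⁻⁸ = 67.71 kN.
σ_{nickel alloy} = P/A₁ = 67710/550 = 123.1 MPa, compressive.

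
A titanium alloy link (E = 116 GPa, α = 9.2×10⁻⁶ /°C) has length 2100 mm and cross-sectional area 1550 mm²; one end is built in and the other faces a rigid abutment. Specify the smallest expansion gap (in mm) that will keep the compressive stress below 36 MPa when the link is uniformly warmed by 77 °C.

g ≈ 0.836 mm

With no wall the link would lengthen by αΔT L = 9.2×10⁻⁶ × 77 × 2100 = 1.488 mm.
A stress of 36 MPa corresponds to the wall pushing the link back by σL/E = 36×2100/(116×10³) = 0.6517 mm.
The gap must absorb the remainder: g_min = 1.488 − 0.6517 = 0.8359 mm.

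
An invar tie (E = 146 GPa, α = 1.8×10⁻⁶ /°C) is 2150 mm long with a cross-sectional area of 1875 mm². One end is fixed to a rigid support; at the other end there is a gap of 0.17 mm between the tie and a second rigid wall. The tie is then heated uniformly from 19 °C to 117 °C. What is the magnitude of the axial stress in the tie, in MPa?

σ ≈ 14.2 MPa (compressive)

If the wall were absent the tie would grow by αΔT L = 1.8×10⁻⁶ × 98 × 2150 = 0.3793 mm.
This exceeds the 0.17 mm gap, so the wall pushes back. The portion of expansion that must be recovered elastically is δ_free − gap = 0.3793 − 0.17 = 0.2093 mm.
Compatibility: PL/(AE) = 0.2093 mm, so σ = P/A = E × (0.2093/2150) = 14.21 MPa.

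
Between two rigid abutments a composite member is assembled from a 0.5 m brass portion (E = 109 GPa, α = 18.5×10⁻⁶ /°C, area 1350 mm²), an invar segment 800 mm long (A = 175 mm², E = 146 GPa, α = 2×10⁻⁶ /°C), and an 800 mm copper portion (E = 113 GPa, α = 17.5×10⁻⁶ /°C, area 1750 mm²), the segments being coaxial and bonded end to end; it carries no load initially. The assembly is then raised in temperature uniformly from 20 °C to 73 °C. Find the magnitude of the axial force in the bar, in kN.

P ≈ 34 kN (compressive)

With the walls removed the bar would change length by δ_free = Σ αᵢΔT Lᵢ = 18.5×10⁻⁶×53×500 + 2×10⁻⁶×53×800 + 17.5×10⁻⁶×53×800 = 1.317 mm.
Since the ends are fixed, an axial force P builds up, equal in every segment, with P · Σ Lᵢ/(AᵢEᵢ) = δ_free.
Σ Lᵢ/(AᵢEᵢ) = 500/(1350×109×10³) + 800/(175×146×10³) + 800/(1750×113×10³) = 3.875×10⁻⁵ mm/N.
Hence P = δ_free / Σ(L/AE) = 1.317/3.875×10⁻⁵ = 33.98 kN (compressive).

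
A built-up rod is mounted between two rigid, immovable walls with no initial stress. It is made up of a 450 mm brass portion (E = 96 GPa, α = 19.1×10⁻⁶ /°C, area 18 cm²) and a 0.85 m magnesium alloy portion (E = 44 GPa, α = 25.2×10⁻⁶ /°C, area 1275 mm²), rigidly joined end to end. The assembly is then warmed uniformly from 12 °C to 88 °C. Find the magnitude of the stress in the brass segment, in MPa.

If the supports were absent, the total length change would be Σ αᵢΔT Lᵢ = 19.1×10⁻⁶×76×450 + 25.2×10⁻⁶×76×850 = 2.281 mm.
The walls prevent any net length change, so an axial force P (same in every segment) develops. Compatibility: P · Σ Lᵢ/(AᵢEᵢ) = δ_free.
Σ Lᵢ/(AᵢEᵢ) = 450/(1800×96×10³) + 850/(1275×44×10³) = 1.776×10⁻⁵ mm/N.
Hence P = δ_free / Σ(L/AE) = 2.281/1.776×10⁻⁵ = 128.5 kN (compressive).
σ_{brass} = P / A = 128500 / 1800 = 71.37 MPa.

σ ≈ 71.4 MPa (compressive)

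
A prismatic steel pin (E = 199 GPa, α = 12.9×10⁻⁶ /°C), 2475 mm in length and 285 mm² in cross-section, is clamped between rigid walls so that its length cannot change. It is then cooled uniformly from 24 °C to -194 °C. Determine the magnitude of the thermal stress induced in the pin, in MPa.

σ ≈ 560 MPa (tensile)

Because both ends are immovable the net strain is zero, and the suppressed thermal strain is αΔT = 12.9×10⁻⁶ × 218 = 2812.2×10⁻⁶.
Hence σ = E·αΔT = 199×10³ × 2812.2×10⁻⁶ = 559.6 MPa, tensile.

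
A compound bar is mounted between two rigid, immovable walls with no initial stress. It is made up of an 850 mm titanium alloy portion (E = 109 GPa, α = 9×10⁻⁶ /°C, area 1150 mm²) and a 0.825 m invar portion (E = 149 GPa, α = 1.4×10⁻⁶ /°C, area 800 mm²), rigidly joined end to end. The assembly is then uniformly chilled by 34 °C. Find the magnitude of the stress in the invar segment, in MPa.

With the walls removed the bar would change length by δ_free = Σ αᵢΔT Lᵢ = 9×10⁻⁶×34×850 + 1.4×10⁻⁶×34×825 = 0.2994 mm.
The rigid supports impose zero overall length change; the single axial force P common to all segments must satisfy P Σ Lᵢ/(AᵢEᵢ) = δ_free.
The series flexibility is Σ Lᵢ/(AᵢEᵢ) = 850/(1150×109×10³) + 825/(800×149×10³) = 1.37×10⁻⁵ mm/N.
Hence P = δ_free / Σ(L/AE) = 0.2994/1.37×10⁻⁵ = 21.85 kN (tensile).
σ_{invar} = P / A = 21850 / 800 = 27.31 MPa.

σ ≈ 27.3 MPa (tensile)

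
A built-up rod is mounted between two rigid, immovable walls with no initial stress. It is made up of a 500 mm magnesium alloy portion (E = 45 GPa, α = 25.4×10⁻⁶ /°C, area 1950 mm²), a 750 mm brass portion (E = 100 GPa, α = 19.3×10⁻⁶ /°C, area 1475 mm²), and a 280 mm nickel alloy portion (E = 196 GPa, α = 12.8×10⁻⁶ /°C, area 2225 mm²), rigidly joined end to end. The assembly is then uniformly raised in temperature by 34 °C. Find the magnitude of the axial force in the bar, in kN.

If the supports were absent, the total length change would be Σ αᵢΔT Lᵢ = 25.4×10⁻⁶×34×500 + 19.3×10⁻⁶×34×750 + 12.8×10⁻⁶×34×280 = 1.046 mm.
Since the ends are fixed, an axial force P builds up, equal in every segment, with P · Σ Lᵢ/(AᵢEᵢ) = δ_free.
Σ Lᵢ/(AᵢEᵢ) = 500/(1950×45×10³) + 750/(1475×100×10³) + 280/(2225×196×10³) = 1.142×10⁻⁵ mm/N.
Hence P = δ_free / Σ(L/AE) = 1.046/1.142×10⁻⁵ = 91.54 kN (compressive).

P ≈ 91.5 kN (compressive)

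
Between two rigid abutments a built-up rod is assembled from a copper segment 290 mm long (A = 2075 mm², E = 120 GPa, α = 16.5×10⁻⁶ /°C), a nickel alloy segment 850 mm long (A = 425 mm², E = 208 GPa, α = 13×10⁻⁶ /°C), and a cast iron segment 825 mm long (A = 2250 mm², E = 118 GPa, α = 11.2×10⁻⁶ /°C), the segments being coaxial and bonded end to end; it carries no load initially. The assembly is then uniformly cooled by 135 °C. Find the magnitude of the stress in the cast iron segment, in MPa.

If the supports were absent, the total length change would be Σ αᵢΔT Lᵢ = 16.5×10⁻⁶×135×290 + 13×10⁻⁶×135×850 + 11.2×10⁻⁶×135×825 = 3.385 mm.
The rigid supports impose zero overall length change; the single axial force P common to all segments must satisfy P Σ Lᵢ/(AᵢEᵢ) = δ_free.
The series flexibility is Σ Lᵢ/(AᵢEᵢ) = 290/(2075×120×10³) + 850/(425×208×10³) + 825/(2250×118×10³) = 1.389×10⁻⁵ mm/N.
So P = 3.385 / 1.389×10⁻⁵ = 243.8 kN, tensile.
σ_{cast iron} = P / A = 243800 / 2250 = 108.3 MPa.

σ ≈ 108 MPa (tensile)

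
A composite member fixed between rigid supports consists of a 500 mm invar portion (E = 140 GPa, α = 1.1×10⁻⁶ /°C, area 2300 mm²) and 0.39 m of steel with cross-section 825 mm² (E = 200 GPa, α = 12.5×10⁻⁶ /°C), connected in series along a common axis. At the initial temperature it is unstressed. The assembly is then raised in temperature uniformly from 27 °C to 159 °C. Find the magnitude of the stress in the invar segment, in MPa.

If the supports were absent, the total length change would be Σ αᵢΔT Lᵢ = 1.1×10⁻⁶×132×500 + 12.5×10⁻⁶×132×390 = 0.7161 mm.
The rigid supports impose zero overall length change; the single axial force P common to all segments must satisfy P Σ Lᵢ/(AᵢEᵢ) = δ_free.
Σ Lᵢ/(AᵢEᵢ) = 500/(2300×140×10³) + 390/(825×200×10³) = 3.916×10⁻⁶ mm/N.
P = 0.7161 / 3.916×10⁻⁶ = 182800 N = 182.8 kN, compressive.
σ_{invar} = P / A = 182800 / 2300 = 79.5 MPa.

σ ≈ 79.5 MPa (compressive)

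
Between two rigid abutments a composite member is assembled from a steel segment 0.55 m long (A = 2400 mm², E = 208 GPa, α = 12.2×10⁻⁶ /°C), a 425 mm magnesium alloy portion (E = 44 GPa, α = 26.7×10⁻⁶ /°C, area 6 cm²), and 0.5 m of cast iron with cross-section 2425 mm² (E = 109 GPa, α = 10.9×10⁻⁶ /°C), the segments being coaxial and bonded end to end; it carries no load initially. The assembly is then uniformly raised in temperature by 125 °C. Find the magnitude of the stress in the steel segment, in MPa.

If the supports were absent, the total length change would be Σ αᵢΔT Lᵢ = 12.2×10⁻⁶×125×550 + 26.7×10⁻⁶×125×425 + 10.9×10⁻⁶×125×500 = 2.938 mm.
Since the ends are fixed, an axial force P builds up, equal in every segment, with P · Σ Lᵢ/(AᵢEᵢ) = δ_free.
Σ Lᵢ/(AᵢEᵢ) = 550/(2400×208×10³) + 425/(600×44×10³) + 500/(2425×109×10³) = 1.909×10⁻⁵ mm/N.
P = 2.938 / 1.909×10⁻⁵ = 153900 N = 153.9 kN, compressive.
σ_{steel} = P / A = 153900 / 2400 = 64.13 MPa.

σ ≈ 64.1 MPa (compressive)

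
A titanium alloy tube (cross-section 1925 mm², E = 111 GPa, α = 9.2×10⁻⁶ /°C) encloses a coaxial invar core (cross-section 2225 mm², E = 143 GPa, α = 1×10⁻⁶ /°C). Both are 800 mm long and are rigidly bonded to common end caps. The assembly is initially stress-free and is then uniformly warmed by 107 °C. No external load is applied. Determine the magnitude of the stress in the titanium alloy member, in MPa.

σ ≈ 58.3 MPa (compressive)

The titanium alloy has the larger α, so on heating it would change length more than the invar if both were free. The rigid plates force a common final length, so the titanium alloy is put into compression and the invar into tension, with equal and opposite forces P (no external load).
Setting the final lengths equal and cancelling L: (α₁ − α₂)ΔT = P/(A₁E₁) + P/(A₂E₂).
|α₁ − α₂|·ΔT = 8.2×10⁻⁶ × 107 = 0.0008774.
1/(A₁E₁) + 1/(A₂E₂) = 1/(1925×111×10³) + 1/(2225×143×10³) = 7.823×10⁻⁹ N⁻¹.
So P = 0.0008774 / 7.823×10⁻⁹ = 112.2 kN.
σ_{titanium alloy} = P/A₁ = 112200/1925 = 58.26 MPa, compressive.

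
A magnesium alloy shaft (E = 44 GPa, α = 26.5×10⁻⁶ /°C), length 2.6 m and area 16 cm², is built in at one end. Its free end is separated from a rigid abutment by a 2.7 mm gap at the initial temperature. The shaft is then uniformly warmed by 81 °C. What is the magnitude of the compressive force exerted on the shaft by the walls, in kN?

P ≈ 78 kN

Unrestrained expansion: δ_free = αΔT L = 26.5×10⁻⁶ × 81 × 2600 = 5.581 mm.
This exceeds the 2.7 mm gap, so the wall pushes back. The portion of expansion that must be recovered elastically is δ_free − gap = 5.581 − 2.7 = 2.881 mm.
Compatibility: PL/(AE) = 2.881 mm, so σ = P/A = E × (2.881/2600) = 48.75 MPa.
P = σA = 48.75 × 1600 = 78.01 kN.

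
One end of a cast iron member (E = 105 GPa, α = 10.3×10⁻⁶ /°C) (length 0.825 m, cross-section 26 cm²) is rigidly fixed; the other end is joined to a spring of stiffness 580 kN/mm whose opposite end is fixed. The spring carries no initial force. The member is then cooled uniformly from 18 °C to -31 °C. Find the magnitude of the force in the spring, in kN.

P ≈ 87.7 kN

The unrestrained thermal change is αΔT L = 10.3×10⁻⁶ × 49 × 825 = 0.4164 mm.
Let P be the tensile force in the spring. The member extends elastically by PL/(AE) and the spring stretches by P/k; together these equal δ_free.
P [ L/(AE) + 1/k ] = δ_free → P [ 825/(2600×105×10³) + 1/(580×10³) ] = 0.4164.
P = 0.4164 / 4.746×10⁻⁶ = 87730 N.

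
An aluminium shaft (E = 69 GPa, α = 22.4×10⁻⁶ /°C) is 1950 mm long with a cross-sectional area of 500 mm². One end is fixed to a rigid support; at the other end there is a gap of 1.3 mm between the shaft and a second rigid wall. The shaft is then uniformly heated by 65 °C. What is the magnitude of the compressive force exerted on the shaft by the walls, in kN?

P ≈ 27.2 kN

Unrestrained expansion: δ_free = αΔT L = 22.4×10⁻⁶ × 65 × 1950 = 2.839 mm.
The gap closes (δ_free > 1.3 mm) and the wall then resists a further 2.839 − 1.3 = 1.539 mm of expansion.
That suppressed elongation corresponds to σ = E·Δ/L = 69×10³ × 1.539/1950 = 54.46 MPa.
P = σA = 54.46 × 500 = 27.23 kN.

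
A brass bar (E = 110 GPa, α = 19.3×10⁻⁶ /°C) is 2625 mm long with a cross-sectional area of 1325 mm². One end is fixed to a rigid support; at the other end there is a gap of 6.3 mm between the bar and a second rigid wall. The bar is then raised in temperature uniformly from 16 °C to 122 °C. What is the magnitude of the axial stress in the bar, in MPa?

Free thermal elongation = αΔT L = 19.3×10⁻⁶ × 106 × 2625 = 5.37 mm.
Since δ_free = 5.37 mm is less than the 6.3 mm gap, the bar never touches the wall. No axial force develops.

σ ≈ 0 MPa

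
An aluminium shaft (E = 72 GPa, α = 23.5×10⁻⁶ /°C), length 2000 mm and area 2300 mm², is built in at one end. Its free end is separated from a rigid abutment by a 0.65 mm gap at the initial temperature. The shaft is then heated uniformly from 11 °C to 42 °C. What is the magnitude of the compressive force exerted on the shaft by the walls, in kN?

P ≈ 66.8 kN

Unrestrained expansion: δ_free = αΔT L = 23.5×10⁻⁶ × 31 × 2000 = 1.457 mm.
After closing the 0.65 mm clearance, 1.457 − 0.65 = 0.807 mm of expansion remains to be suppressed by the wall.
Compatibility: PL/(AE) = 0.807 mm, so σ = P/A = E × (0.807/2000) = 29.05 MPa.
P = σA = 29.05 × 2300 = 66.82 kN.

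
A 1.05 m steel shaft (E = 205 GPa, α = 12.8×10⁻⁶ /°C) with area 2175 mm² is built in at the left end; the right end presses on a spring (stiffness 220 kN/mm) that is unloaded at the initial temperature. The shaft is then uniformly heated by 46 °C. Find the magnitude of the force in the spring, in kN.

P ≈ 89.6 kN

If the spring were absent the shaft would lengthen by αΔT L = 12.8×10⁻⁶ × 46 × 1050 = 0.6182 mm.
With a force P in the spring, the elastic change of the shaft is PL/(AE) and that of the spring is P/k; compatibility requires their sum to equal δ_free.
So P = δ_free / [L/(AE) + 1/k] = 0.6182 / [ 1050/(2175×205×10³) + 1/(220×10³) ].
P = 0.6182 / 6.9×10⁻⁶ = 89600 N.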